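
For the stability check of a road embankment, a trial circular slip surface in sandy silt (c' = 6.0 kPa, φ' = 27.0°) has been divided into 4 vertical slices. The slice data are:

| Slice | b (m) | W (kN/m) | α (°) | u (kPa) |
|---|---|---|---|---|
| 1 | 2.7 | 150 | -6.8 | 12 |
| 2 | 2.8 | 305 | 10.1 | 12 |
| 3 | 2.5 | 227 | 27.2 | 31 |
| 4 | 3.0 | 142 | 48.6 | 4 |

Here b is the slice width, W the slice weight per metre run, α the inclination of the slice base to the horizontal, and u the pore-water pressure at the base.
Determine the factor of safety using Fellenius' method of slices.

FS = 1.50

Ordinary method of slices: FS = Σ[c'·Δl_i + (W_i cosα_i − u_i·Δl_i)·tanφ'] / Σ W_i sinα_i, with Δl_i = b_i / cosα_i.
Slice 1: Δl = 2.7/cos(-6.8°) = 2.719 m; N'_1 = 150·cos(-6.8°) − 12·2.719 = 116.3; c'Δl = 16.31; W sinα = -17.8
Slice 2: Δl = 2.8/cos10.1° = 2.844 m; N'_2 = 305·cos10.1° − 12·2.844 = 266.1; c'Δl = 17.06; W sinα = 53.5
Slice 3: Δl = 2.5/cos27.2° = 2.811 m; N'_3 = 227·cos27.2° − 31·2.811 = 114.8; c'Δl = 16.86; W sinα = 103.8
Slice 4: Δl = 3.0/cos48.6° = 4.536 m; N'_4 = 142·cos48.6° − 4·4.536 = 75.8; c'Δl = 27.22; W sinα = 106.5
Σc'Δl = 77.5 kN/m; ΣN' = 573.0 kN/m; ΣW sinα = 246.0 kN/m
Resisting = 77.5 + 573.0·tan27.0° = 77.5 + 291.9 = 369.4 kN/m
FS = 369.4 / 246.0 = 1.502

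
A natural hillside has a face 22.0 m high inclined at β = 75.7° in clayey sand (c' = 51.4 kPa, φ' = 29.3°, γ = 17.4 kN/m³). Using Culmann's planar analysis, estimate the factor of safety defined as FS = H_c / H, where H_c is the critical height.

H_c = (4c'/γ) · sinβ cosφ' / [1 − cos(β − φ')]
    = (4·51.4/17.4) · sin75.7°·cos29.3° / [1 − cos46.4°]
    = 11.816 · 0.8450 / 0.3104 = 32.17 m
FS = H_c / H = 32.17 / 22.0 = 1.462

FS = 1.46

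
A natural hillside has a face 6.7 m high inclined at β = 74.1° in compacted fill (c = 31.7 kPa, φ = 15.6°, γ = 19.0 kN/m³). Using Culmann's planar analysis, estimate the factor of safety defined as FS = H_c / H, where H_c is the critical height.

H_c = (4c/γ) · sinβ cosφ / [1 − cos(β − φ)]
    = (4·31.7/19.0) · sin74.1°·cos15.6° / [1 − cos58.5°]
    = 6.674 · 0.9263 / 0.4775 = 12.95 m
FS = H_c / H = 12.95 / 6.7 = 1.932

FS = 1.93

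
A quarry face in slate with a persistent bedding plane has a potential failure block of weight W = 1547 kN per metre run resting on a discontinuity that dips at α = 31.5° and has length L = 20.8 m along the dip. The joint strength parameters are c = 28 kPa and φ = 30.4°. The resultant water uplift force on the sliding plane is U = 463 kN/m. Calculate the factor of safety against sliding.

FS = 1.34

Resolving the block weight along and normal to the plane and applying the Mohr–Coulomb strength on the joint:
N' = W cosα − U = 1547·cos31.5° − 463 = 856.0 kN/m
Driving force T = W sinα = 1547·sin31.5° = 808.3 kN/m
Resisting force R = c·L + N'·tanφ = 28·20.8 + 856.0·tan30.4° = 582.4 + 502.2 = 1084.6 kN/m
FS = R / T = 1084.6 / 808.3 = 1.342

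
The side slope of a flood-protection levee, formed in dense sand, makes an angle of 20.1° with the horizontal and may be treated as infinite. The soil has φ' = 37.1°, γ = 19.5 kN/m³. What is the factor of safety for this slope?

FS = 2.07

For a dry cohesionless infinite slope the factor of safety is FS = tanφ' / tanβ.
FS = tan37.1° / tan20.1° = 0.7563 / 0.3659 = 2.067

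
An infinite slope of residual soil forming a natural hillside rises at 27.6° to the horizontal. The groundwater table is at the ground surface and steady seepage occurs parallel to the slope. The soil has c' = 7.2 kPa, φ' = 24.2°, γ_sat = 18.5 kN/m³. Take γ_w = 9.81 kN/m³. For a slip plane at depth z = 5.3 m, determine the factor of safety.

FS = 0.58

With seepage parallel to the slope and the water table at the surface, the effective normal stress on the slip plane uses the buoyant unit weight γ' = γ_sat − γ_w while the driving shear stress uses γ_sat:
FS = [c' + γ' z cos²β tanφ'] / [γ_sat z sinβ cosβ]
γ' = 18.5 − 9.81 = 8.69 kN/m³
Numerator = 7.2 + 8.69·5.3·cos²27.6°·tan24.2° = 7.2 + 8.69·5.3·0.7854·0.4494 = 23.456 kPa
Denominator = 18.5·5.3·sin27.6°·cos27.6° = 18.5·5.3·0.4633·0.8862 = 40.257 kPa
FS = 23.456 / 40.257 = 0.583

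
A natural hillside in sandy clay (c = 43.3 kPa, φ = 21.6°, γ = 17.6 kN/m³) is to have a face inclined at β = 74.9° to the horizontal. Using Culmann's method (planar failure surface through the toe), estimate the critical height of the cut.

H_c = 21.95 m

Culmann's analysis gives the critical failure plane at α_cr = (β + φ)/2 = (74.9 + 21.6)/2 = 48.2°, and the critical height
H_c = (4c/γ) · sinβ cosφ / [1 − cos(β − φ)]
    = (4·43.3/17.6) · sin74.9°·cos21.6° / [1 − cos(53.3°)]
    = 9.841 · 0.9655·0.9298 / [1 − 0.5976]
    = 9.841 · 0.8977 / 0.4024
    = 21.95 m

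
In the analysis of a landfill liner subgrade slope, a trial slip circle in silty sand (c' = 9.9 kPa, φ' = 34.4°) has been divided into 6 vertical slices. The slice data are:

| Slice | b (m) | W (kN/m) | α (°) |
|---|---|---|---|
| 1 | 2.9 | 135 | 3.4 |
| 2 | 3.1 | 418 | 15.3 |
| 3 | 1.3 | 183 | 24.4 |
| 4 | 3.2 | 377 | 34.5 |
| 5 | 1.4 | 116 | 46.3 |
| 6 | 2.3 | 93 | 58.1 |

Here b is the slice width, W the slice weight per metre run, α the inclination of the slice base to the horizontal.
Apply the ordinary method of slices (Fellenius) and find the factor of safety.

Ordinary method of slices: FS = Σ[c'·Δl_i + (W_i cosα_i)·tanφ'] / Σ W_i sinα_i, with Δl_i = b_i / cosα_i.
Slice 1: Δl = 2.9/cos3.4° = 2.905 m; N'_1 = 135·cos3.4° = 134.8; c'Δl = 28.76; W sinα = 8.0
Slice 2: Δl = 3.1/cos15.3° = 3.214 m; N'_2 = 418·cos15.3° = 403.2; c'Δl = 31.82; W sinα = 110.3
Slice 3: Δl = 1.3/cos24.4° = 1.427 m; N'_3 = 183·cos24.4° = 166.7; c'Δl = 14.13; W sinα = 75.6
Slice 4: Δl = 3.2/cos34.5° = 3.883 m; N'_4 = 377·cos34.5° = 310.7; c'Δl = 38.44; W sinα = 213.5
Slice 5: Δl = 1.4/cos46.3° = 2.026 m; N'_5 = 116·cos46.3° = 80.1; c'Δl = 20.06; W sinα = 83.9
Slice 6: Δl = 2.3/cos58.1° = 4.352 m; N'_6 = 93·cos58.1° = 49.1; c'Δl = 43.09; W sinα = 79.0
Σc'Δl = 176.3 kN/m; ΣN' = 1144.6 kN/m; ΣW sinα = 570.3 kN/m
Resisting = 176.3 + 1144.6·tan34.4° = 176.3 + 783.7 = 960.0 kN/m
FS = 960.0 / 570.3 = 1.683

FS = 1.68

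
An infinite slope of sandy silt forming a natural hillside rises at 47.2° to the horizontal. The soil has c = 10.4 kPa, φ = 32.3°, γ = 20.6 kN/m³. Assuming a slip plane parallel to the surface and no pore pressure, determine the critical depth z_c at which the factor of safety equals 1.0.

Setting FS = 1.00 in FS = [c + γz cos²β tanφ] / [γz sinβ cosβ] and solving for z:
z = c / [γ cosβ (FS·sinβ − cosβ·tanφ)]
  = 10.4 / [20.6·cos47.2°·(1.00·sin47.2° − cos47.2°·tan32.3°)]
  = 10.4 / [20.6·0.6794·(1.00·0.7337 − 0.6794·0.6322)]
  = 10.4 / 4.2578 = 2.443 m

z_c = 2.44 m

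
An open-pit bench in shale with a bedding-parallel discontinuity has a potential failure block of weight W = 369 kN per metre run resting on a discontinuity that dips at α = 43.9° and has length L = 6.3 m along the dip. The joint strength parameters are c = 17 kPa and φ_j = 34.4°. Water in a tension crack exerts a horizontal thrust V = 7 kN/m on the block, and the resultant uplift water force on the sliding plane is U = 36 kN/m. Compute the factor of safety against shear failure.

Resolving the block weight along and normal to the plane and applying the Mohr–Coulomb strength on the joint:
N' = W cosα − U − V sinα = 369·cos43.9° − 36 − 7·sin43.9° = 225.0 kN/m
Driving force T = W sinα + V cosα = 369·sin43.9° + 7·cos43.9° = 260.9 kN/m
Resisting force R = c·L + N'·tanφ_j = 17·6.3 + 225.0·tan34.4° = 107.1 + 154.1 = 261.2 kN/m
FS = R / T = 261.2 / 260.9 = 1.001

FS = 1.00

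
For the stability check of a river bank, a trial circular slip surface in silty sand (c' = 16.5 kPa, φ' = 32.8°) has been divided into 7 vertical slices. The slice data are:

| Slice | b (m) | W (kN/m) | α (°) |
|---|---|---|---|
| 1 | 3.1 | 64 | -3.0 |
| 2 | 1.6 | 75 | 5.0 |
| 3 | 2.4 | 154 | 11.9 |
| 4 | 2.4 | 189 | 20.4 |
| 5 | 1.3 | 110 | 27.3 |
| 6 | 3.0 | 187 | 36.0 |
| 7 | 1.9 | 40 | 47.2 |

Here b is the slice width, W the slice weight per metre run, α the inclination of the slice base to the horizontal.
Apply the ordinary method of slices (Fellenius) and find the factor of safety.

Ordinary method of slices: FS = Σ[c'·Δl_i + (W_i cosα_i)·tanφ'] / Σ W_i sinα_i, with Δl_i = b_i / cosα_i.
Slice 1: Δl = 3.1/cos(-3.0°) = 3.104 m; N'_1 = 64·cos(-3.0°) = 63.9; c'Δl = 51.22; W sinα = -3.3
Slice 2: Δl = 1.6/cos5.0° = 1.606 m; N'_2 = 75·cos5.0° = 74.7; c'Δl = 26.50; W sinα = 6.5
Slice 3: Δl = 2.4/cos11.9° = 2.453 m; N'_3 = 154·cos11.9° = 150.7; c'Δl = 40.47; W sinα = 31.8
Slice 4: Δl = 2.4/cos20.4° = 2.561 m; N'_4 = 189·cos20.4° = 177.1; c'Δl = 42.25; W sinα = 65.9
Slice 5: Δl = 1.3/cos27.3° = 1.463 m; N'_5 = 110·cos27.3° = 97.7; c'Δl = 24.14; W sinα = 50.5
Slice 6: Δl = 3.0/cos36.0° = 3.708 m; N'_6 = 187·cos36.0° = 151.3; c'Δl = 61.19; W sinα = 109.9
Slice 7: Δl = 1.9/cos47.2° = 2.796 m; N'_7 = 40·cos47.2° = 27.2; c'Δl = 46.14; W sinα = 29.3
Σc'Δl = 291.9 kN/m; ΣN' = 742.7 kN/m; ΣW sinα = 290.5 kN/m
Resisting = 291.9 + 742.7·tan32.8° = 291.9 + 478.6 = 770.5 kN/m
FS = 770.5 / 290.5 = 2.652

FS = 2.65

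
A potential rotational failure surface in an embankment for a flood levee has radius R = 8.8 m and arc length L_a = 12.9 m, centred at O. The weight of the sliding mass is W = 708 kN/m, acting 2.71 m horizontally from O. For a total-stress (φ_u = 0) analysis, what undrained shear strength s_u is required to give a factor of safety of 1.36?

FS = s_u·L_a·R / (W·d), so s_u = FS·W·d / (L_a·R).
s_u = 1.36·708·2.71 / (12.90·8.8) = 2609.4 / 113.52 = 22.99 kPa

s_u = 23.0 kPa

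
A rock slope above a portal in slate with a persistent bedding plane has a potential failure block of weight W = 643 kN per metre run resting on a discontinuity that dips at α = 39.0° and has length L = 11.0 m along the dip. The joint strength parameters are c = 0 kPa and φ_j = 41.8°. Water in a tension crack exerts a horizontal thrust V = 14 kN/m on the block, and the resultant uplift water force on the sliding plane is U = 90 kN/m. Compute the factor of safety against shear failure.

FS = 0.86

Resolving the block weight along and normal to the plane and applying the Mohr–Coulomb strength on the joint:
N' = W cosα − U − V sinα = 643·cos39.0° − 90 − 14·sin39.0° = 400.9 kN/m
Driving force T = W sinα + V cosα = 643·sin39.0° + 14·cos39.0° = 415.5 kN/m
Resisting force R = c·L + N'·tanφ_j = 0·11.0 + 400.9·tan41.8° = 0.0 + 358.4 = 358.4 kN/m
FS = R / T = 358.4 / 415.5 = 0.863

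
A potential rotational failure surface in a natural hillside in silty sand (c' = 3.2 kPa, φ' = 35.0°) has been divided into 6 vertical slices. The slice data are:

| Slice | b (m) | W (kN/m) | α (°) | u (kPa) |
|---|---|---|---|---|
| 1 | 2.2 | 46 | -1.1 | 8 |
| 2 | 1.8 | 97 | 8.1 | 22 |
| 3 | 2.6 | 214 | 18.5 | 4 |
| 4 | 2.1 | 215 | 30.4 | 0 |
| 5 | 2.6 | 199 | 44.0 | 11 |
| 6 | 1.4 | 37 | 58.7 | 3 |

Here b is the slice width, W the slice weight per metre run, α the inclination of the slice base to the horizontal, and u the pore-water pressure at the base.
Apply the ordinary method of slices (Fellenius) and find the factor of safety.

FS = 1.26

Ordinary method of slices: FS = Σ[c'·Δl_i + (W_i cosα_i − u_i·Δl_i)·tanφ'] / Σ W_i sinα_i, with Δl_i = b_i / cosα_i.
Slice 1: Δl = 2.2/cos(-1.1°) = 2.200 m; N'_1 = 46·cos(-1.1°) − 8·2.200 = 28.4; c'Δl = 7.04; W sinα = -0.9
Slice 2: Δl = 1.8/cos8.1° = 1.818 m; N'_2 = 97·cos8.1° − 22·1.818 = 56.0; c'Δl = 5.82; W sinα = 13.7
Slice 3: Δl = 2.6/cos18.5° = 2.742 m; N'_3 = 214·cos18.5° − 4·2.742 = 192.0; c'Δl = 8.77; W sinα = 67.9
Slice 4: Δl = 2.1/cos30.4° = 2.435 m; N'_4 = 215·cos30.4° − 0·2.435 = 185.4; c'Δl = 7.79; W sinα = 108.8
Slice 5: Δl = 2.6/cos44.0° = 3.614 m; N'_5 = 199·cos44.0° − 11·3.614 = 103.4; c'Δl = 11.57; W sinα = 138.2
Slice 6: Δl = 1.4/cos58.7° = 2.695 m; N'_6 = 37·cos58.7° − 3·2.695 = 11.1; c'Δl = 8.62; W sinα = 31.6
Σc'Δl = 49.6 kN/m; ΣN' = 576.4 kN/m; ΣW sinα = 359.3 kN/m
Resisting = 49.6 + 576.4·tan35.0° = 49.6 + 403.6 = 453.2 kN/m
FS = 453.2 / 359.3 = 1.261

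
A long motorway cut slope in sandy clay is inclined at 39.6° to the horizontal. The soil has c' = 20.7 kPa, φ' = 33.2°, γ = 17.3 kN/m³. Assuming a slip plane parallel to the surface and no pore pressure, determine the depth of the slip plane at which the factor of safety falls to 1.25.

Setting FS = 1.25 in FS = [c' + γz cos²β tanφ'] / [γz sinβ cosβ] and solving for z:
z = c' / [γ cosβ (FS·sinβ − cosβ·tanφ')]
  = 20.7 / [17.3·cos39.6°·(1.25·sin39.6° − cos39.6°·tan33.2°)]
  = 20.7 / [17.3·0.7705·(1.25·0.6374 − 0.7705·0.6544)]
  = 20.7 / 3.8999 = 5.308 m

z = 5.31 m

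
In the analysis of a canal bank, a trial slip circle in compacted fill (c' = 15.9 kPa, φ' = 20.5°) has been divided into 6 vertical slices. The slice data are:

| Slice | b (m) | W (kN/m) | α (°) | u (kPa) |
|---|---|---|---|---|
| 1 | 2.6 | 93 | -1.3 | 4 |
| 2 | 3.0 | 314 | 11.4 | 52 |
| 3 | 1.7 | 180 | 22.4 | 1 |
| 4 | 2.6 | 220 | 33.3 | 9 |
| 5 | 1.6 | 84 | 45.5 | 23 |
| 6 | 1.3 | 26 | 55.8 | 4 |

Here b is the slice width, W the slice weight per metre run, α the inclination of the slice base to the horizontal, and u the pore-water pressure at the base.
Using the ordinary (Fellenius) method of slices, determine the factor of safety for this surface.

Ordinary method of slices: FS = Σ[c'·Δl_i + (W_i cosα_i − u_i·Δl_i)·tanφ'] / Σ W_i sinα_i, with Δl_i = b_i / cosα_i.
Slice 1: Δl = 2.6/cos(-1.3°) = 2.601 m; N'_1 = 93·cos(-1.3°) − 4·2.601 = 82.6; c'Δl = 41.35; W sinα = -2.1
Slice 2: Δl = 3.0/cos11.4° = 3.060 m; N'_2 = 314·cos11.4° − 52·3.060 = 148.7; c'Δl = 48.66; W sinα = 62.1
Slice 3: Δl = 1.7/cos22.4° = 1.839 m; N'_3 = 180·cos22.4° − 1·1.839 = 164.6; c'Δl = 29.24; W sinα = 68.6
Slice 4: Δl = 2.6/cos33.3° = 3.111 m; N'_4 = 220·cos33.3° − 9·3.111 = 155.9; c'Δl = 49.46; W sinα = 120.8
Slice 5: Δl = 1.6/cos45.5° = 2.283 m; N'_5 = 84·cos45.5° − 23·2.283 = 6.4; c'Δl = 36.30; W sinα = 59.9
Slice 6: Δl = 1.3/cos55.8° = 2.313 m; N'_6 = 26·cos55.8° − 4·2.313 = 5.4; c'Δl = 36.77; W sinα = 21.5
Σc'Δl = 241.8 kN/m; ΣN' = 563.4 kN/m; ΣW sinα = 330.7 kN/m
Resisting = 241.8 + 563.4·tan20.5° = 241.8 + 210.7 = 452.4 kN/m
FS = 452.4 / 330.7 = 1.368

FS = 1.37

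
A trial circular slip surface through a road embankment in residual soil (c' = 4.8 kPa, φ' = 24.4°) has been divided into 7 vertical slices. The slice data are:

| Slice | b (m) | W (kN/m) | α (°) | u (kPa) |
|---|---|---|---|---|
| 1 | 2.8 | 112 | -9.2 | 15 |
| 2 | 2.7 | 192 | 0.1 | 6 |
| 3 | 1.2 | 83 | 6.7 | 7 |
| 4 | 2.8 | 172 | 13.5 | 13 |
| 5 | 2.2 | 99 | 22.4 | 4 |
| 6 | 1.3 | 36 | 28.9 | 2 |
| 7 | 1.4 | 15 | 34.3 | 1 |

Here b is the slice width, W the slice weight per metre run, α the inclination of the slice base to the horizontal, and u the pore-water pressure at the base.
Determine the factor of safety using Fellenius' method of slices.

FS = 3.45

Ordinary method of slices: FS = Σ[c'·Δl_i + (W_i cosα_i − u_i·Δl_i)·tanφ'] / Σ W_i sinα_i, with Δl_i = b_i / cosα_i.
Slice 1: Δl = 2.8/cos(-9.2°) = 2.836 m; N'_1 = 112·cos(-9.2°) − 15·2.836 = 68.0; c'Δl = 13.62; W sinα = -17.9
Slice 2: Δl = 2.7/cos0.1° = 2.700 m; N'_2 = 192·cos0.1° − 6·2.700 = 175.8; c'Δl = 12.96; W sinα = 0.3
Slice 3: Δl = 1.2/cos6.7° = 1.208 m; N'_3 = 83·cos6.7° − 7·1.208 = 74.0; c'Δl = 5.80; W sinα = 9.7
Slice 4: Δl = 2.8/cos13.5° = 2.880 m; N'_4 = 172·cos13.5° − 13·2.880 = 129.8; c'Δl = 13.82; W sinα = 40.2
Slice 5: Δl = 2.2/cos22.4° = 2.380 m; N'_5 = 99·cos22.4° − 4·2.380 = 82.0; c'Δl = 11.42; W sinα = 37.7
Slice 6: Δl = 1.3/cos28.9° = 1.485 m; N'_6 = 36·cos28.9° − 2·1.485 = 28.5; c'Δl = 7.13; W sinα = 17.4
Slice 7: Δl = 1.4/cos34.3° = 1.695 m; N'_7 = 15·cos34.3° − 1·1.695 = 10.7; c'Δl = 8.13; W sinα = 8.5
Σc'Δl = 72.9 kN/m; ΣN' = 568.9 kN/m; ΣW sinα = 95.8 kN/m
Resisting = 72.9 + 568.9·tan24.4° = 72.9 + 258.0 = 330.9 kN/m
FS = 330.9 / 95.8 = 3.453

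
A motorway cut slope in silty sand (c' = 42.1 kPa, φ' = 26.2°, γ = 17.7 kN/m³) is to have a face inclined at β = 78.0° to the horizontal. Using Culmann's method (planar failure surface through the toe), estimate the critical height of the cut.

Culmann's analysis gives the critical failure plane at α_cr = (β + φ')/2 = (78.0 + 26.2)/2 = 52.1°, and the critical height
H_c = (4c'/γ) · sinβ cosφ' / [1 − cos(β − φ')]
    = (4·42.1/17.7) · sin78.0°·cos26.2° / [1 − cos(51.8°)]
    = 9.514 · 0.9781·0.8973 / [1 − 0.6184]
    = 9.514 · 0.8777 / 0.3816
    = 21.88 m

H_c = 21.88 m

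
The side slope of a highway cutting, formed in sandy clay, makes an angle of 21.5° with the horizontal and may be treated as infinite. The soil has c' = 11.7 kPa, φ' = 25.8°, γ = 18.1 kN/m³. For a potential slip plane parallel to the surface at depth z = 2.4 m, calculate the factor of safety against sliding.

FS = 2.02

For an infinite slope with a slip plane parallel to the surface (no pore pressure): FS = [c' + γz cos²β tanφ'] / [γz sinβ cosβ].
γz = 18.1·2.4 = 43.44 kN/m²
Numerator = 11.7 + 43.44·cos²21.5°·tan25.8° = 11.7 + 43.44·0.8657·0.4834 = 29.879 kPa
Denominator = 43.44·sin21.5°·cos21.5° = 43.44·0.3665·0.9304 = 14.813 kPa
FS = 29.879 / 14.813 = 2.017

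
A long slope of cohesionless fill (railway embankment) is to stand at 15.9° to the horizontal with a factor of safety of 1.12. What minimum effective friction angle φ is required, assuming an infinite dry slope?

FS = tanφ/tanβ ⇒ tanφ = FS · tanβ = 1.12 · tan15.9° = 0.3190
φ = arctan(0.3190) = 17.69°

φ = 17.7°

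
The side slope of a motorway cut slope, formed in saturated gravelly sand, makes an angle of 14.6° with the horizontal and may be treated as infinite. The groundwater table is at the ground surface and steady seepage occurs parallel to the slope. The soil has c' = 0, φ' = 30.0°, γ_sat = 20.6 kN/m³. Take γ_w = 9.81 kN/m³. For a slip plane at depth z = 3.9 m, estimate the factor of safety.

With seepage parallel to the slope and the water table at the surface, the effective normal stress on the slip plane uses the buoyant unit weight γ' = γ_sat − γ_w while the driving shear stress uses γ_sat:
FS = [c' + γ' z cos²β tanφ'] / [γ_sat z sinβ cosβ]
(For c' = 0 this reduces to FS = (γ'/γ_sat)·tanφ'/tanβ.)
γ' = 20.6 − 9.81 = 10.79 kN/m³
Numerator = 0.0 + 10.79·3.9·cos²14.6°·tan30.0° = 0.0 + 10.79·3.9·0.9365·0.5774 = 22.752 kPa
Denominator = 20.6·3.9·sin14.6°·cos14.6° = 20.6·3.9·0.2521·0.9677 = 19.597 kPa
FS = 22.752 / 19.597 = 1.161

FS = 1.16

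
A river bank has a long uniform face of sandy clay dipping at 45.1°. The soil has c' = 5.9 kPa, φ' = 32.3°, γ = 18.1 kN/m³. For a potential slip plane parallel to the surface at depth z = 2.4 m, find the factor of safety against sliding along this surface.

For an infinite slope with a slip plane parallel to the surface (no pore pressure): FS = [c' + γz cos²β tanφ'] / [γz sinβ cosβ].
γz = 18.1·2.4 = 43.44 kN/m²
Numerator = 5.9 + 43.44·cos²45.1°·tan32.3° = 5.9 + 43.44·0.4983·0.6322 = 19.583 kPa
Denominator = 43.44·sin45.1°·cos45.1° = 43.44·0.7083·0.7059 = 21.720 kPa
FS = 19.583 / 21.720 = 0.902

FS = 0.90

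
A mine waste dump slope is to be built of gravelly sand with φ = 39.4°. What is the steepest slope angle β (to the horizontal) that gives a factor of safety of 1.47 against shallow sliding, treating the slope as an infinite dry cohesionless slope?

β = 29.2°

For an infinite dry cohesionless slope FS = tanφ/tanβ, so tanβ = tanφ / FS.
tanβ = tan39.4° / 1.47 = 0.8214 / 1.47 = 0.5588
β = arctan(0.5588) = 29.20°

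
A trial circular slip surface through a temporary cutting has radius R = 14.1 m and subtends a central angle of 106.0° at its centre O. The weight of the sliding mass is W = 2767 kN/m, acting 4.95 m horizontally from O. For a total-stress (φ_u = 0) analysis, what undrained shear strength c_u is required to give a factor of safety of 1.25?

c_u = 46.5 kPa

FS = c_u·L_a·R / (W·d), so c_u = FS·W·d / (L_a·R).
Arc length L_a = R·θ = 14.1·(106.0°·π/180) = 14.1·1.8500 = 26.09 m
c_u = 1.25·2767·4.95 / (26.09·14.1) = 17120.8 / 367.81 = 46.55 kPa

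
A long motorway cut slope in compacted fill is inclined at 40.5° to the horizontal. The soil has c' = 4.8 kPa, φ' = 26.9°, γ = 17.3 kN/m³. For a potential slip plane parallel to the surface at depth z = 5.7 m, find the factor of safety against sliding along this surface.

FS = 0.69

For an infinite slope with a slip plane parallel to the surface (no pore pressure): FS = [c' + γz cos²β tanφ'] / [γz sinβ cosβ].
γz = 17.3·5.7 = 98.61 kN/m²
Numerator = 4.8 + 98.61·cos²40.5°·tan26.9° = 4.8 + 98.61·0.5782·0.5073 = 33.727 kPa
Denominator = 98.61·sin40.5°·cos40.5° = 98.61·0.6494·0.7604 = 48.698 kPa
FS = 33.727 / 48.698 = 0.693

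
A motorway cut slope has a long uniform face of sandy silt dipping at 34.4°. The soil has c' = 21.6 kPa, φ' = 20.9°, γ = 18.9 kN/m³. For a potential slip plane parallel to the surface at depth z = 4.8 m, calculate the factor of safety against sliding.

For an infinite slope with a slip plane parallel to the surface (no pore pressure): FS = [c' + γz cos²β tanφ'] / [γz sinβ cosβ].
γz = 18.9·4.8 = 90.72 kN/m²
Numerator = 21.6 + 90.72·cos²34.4°·tan20.9° = 21.6 + 90.72·0.6808·0.3819 = 45.185 kPa
Denominator = 90.72·sin34.4°·cos34.4° = 90.72·0.5650·0.8251 = 42.290 kPa
FS = 45.185 / 42.290 = 1.068

FS = 1.07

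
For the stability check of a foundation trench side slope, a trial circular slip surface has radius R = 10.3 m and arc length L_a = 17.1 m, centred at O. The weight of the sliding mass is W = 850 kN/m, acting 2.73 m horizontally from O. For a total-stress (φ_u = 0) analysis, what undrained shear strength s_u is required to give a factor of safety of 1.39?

FS = s_u·L_a·R / (W·d), so s_u = FS·W·d / (L_a·R).
s_u = 1.39·850·2.73 / (17.10·10.3) = 3225.5 / 176.13 = 18.31 kPa

s_u = 18.3 kPa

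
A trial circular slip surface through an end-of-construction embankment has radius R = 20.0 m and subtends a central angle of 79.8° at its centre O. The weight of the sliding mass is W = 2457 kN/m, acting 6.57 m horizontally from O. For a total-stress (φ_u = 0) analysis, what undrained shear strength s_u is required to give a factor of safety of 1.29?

FS = s_u·L_a·R / (W·d), so s_u = FS·W·d / (L_a·R).
Arc length L_a = R·θ = 20.0·(79.8°·π/180) = 20.0·1.3928 = 27.86 m
s_u = 1.29·2457·6.57 / (27.86·20.0) = 20823.8 / 557.11 = 37.38 kPa

s_u = 37.4 kPa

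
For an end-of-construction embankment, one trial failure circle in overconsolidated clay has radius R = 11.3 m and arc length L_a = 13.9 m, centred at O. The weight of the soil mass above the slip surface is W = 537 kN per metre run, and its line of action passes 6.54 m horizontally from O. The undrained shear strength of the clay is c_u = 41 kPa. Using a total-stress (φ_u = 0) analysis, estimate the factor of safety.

FS = 1.83

Taking moments about the centre O, the resisting moment is provided by the undrained shear strength acting along the arc:
M_R = c_u·L_a·R = 41·13.90·11.3 = 6439.9 kN·m/m
M_D = W·d = 537·6.54 = 3512.0 kN·m/m
FS = M_R / M_D = 6439.9 / 3512.0 = 1.834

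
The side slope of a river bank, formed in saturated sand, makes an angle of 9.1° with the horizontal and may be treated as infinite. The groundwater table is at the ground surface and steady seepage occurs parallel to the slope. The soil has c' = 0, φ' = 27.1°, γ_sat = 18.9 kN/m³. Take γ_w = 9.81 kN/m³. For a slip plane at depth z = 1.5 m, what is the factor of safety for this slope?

FS = 1.54

With seepage parallel to the slope and the water table at the surface, the effective normal stress on the slip plane uses the buoyant unit weight γ' = γ_sat − γ_w while the driving shear stress uses γ_sat:
FS = [c' + γ' z cos²β tanφ'] / [γ_sat z sinβ cosβ]
(For c' = 0 this reduces to FS = (γ'/γ_sat)·tanφ'/tanβ.)
γ' = 18.9 − 9.81 = 9.09 kN/m³
Numerator = 0.0 + 9.09·1.5·cos²9.1°·tan27.1° = 0.0 + 9.09·1.5·0.9750·0.5117 = 6.803 kPa
Denominator = 18.9·1.5·sin9.1°·cos9.1° = 18.9·1.5·0.1582·0.9874 = 4.427 kPa
FS = 6.803 / 4.427 = 1.537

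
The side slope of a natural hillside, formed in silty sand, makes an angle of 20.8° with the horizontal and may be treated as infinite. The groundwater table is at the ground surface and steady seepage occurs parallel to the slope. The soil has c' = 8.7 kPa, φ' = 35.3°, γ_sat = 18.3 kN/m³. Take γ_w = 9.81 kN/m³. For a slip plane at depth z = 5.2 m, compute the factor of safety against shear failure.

With seepage parallel to the slope and the water table at the surface, the effective normal stress on the slip plane uses the buoyant unit weight γ' = γ_sat − γ_w while the driving shear stress uses γ_sat:
FS = [c' + γ' z cos²β tanφ'] / [γ_sat z sinβ cosβ]
γ' = 18.3 − 9.81 = 8.49 kN/m³
Numerator = 8.7 + 8.49·5.2·cos²20.8°·tan35.3° = 8.7 + 8.49·5.2·0.8739·0.7080 = 36.017 kPa
Denominator = 18.3·5.2·sin20.8°·cos20.8° = 18.3·5.2·0.3551·0.9348 = 31.590 kPa
FS = 36.017 / 31.590 = 1.140

FS = 1.14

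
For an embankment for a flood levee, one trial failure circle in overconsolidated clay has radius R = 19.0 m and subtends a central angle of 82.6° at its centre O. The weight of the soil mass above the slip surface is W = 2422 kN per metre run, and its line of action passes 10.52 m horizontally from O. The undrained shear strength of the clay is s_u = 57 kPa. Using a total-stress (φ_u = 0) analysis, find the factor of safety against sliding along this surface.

Taking moments about the centre O, the resisting moment is provided by the undrained shear strength acting along the arc:
Arc length L_a = R·θ = 19.0·(82.6°·π/180) = 19.0·1.4416 = 27.39 m
M_R = s_u·L_a·R = 57·27.39·19.0 = 29664.7 kN·m/m
M_D = W·d = 2422·10.52 = 25479.4 kN·m/m
FS = M_R / M_D = 29664.7 / 25479.4 = 1.164

FS = 1.16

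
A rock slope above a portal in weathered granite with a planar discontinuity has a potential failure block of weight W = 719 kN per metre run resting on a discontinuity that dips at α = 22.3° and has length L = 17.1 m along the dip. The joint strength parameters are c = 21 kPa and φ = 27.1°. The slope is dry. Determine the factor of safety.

Resolving the block weight along and normal to the plane and applying the Mohr–Coulomb strength on the joint:
N' = W cosα = 719·cos22.3° = 665.2 kN/m
Driving force T = W sinα = 719·sin22.3° = 272.8 kN/m
Resisting force R = c·L + N'·tanφ = 21·17.1 + 665.2·tan27.1° = 359.1 + 340.4 = 699.5 kN/m
FS = R / T = 699.5 / 272.8 = 2.564

FS = 2.56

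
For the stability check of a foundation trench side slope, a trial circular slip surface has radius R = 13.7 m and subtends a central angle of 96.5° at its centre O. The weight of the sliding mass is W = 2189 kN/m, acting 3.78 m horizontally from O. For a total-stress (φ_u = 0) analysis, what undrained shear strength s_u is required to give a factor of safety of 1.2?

s_u = 31.4 kPa

FS = s_u·L_a·R / (W·d), so s_u = FS·W·d / (L_a·R).
Arc length L_a = R·θ = 13.7·(96.5°·π/180) = 13.7·1.6842 = 23.07 m
s_u = 1.2·2189·3.78 / (23.07·13.7) = 9929.3 / 316.12 = 31.41 kPa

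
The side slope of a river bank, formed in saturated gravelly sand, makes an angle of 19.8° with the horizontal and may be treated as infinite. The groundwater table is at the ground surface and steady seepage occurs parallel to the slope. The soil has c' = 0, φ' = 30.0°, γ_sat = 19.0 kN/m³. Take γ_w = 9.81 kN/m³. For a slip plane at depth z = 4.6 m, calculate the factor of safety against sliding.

FS = 0.78

With seepage parallel to the slope and the water table at the surface, the effective normal stress on the slip plane uses the buoyant unit weight γ' = γ_sat − γ_w while the driving shear stress uses γ_sat:
FS = [c' + γ' z cos²β tanφ'] / [γ_sat z sinβ cosβ]
(For c' = 0 this reduces to FS = (γ'/γ_sat)·tanφ'/tanβ.)
γ' = 19.0 − 9.81 = 9.19 kN/m³
Numerator = 0.0 + 9.19·4.6·cos²19.8°·tan30.0° = 0.0 + 9.19·4.6·0.8853·0.5774 = 21.606 kPa
Denominator = 19.0·4.6·sin19.8°·cos19.8° = 19.0·4.6·0.3387·0.9409 = 27.855 kPa
FS = 21.606 / 27.855 = 0.776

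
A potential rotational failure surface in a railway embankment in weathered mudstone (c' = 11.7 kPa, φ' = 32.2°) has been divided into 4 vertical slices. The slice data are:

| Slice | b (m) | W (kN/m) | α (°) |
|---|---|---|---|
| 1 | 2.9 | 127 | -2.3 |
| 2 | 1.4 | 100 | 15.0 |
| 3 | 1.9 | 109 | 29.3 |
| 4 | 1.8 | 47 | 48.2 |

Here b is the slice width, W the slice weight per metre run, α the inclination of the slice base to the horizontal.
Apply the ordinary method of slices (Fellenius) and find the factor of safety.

Ordinary method of slices: FS = Σ[c'·Δl_i + (W_i cosα_i)·tanφ'] / Σ W_i sinα_i, with Δl_i = b_i / cosα_i.
Slice 1: Δl = 2.9/cos(-2.3°) = 2.902 m; N'_1 = 127·cos(-2.3°) = 126.9; c'Δl = 33.96; W sinα = -5.1
Slice 2: Δl = 1.4/cos15.0° = 1.449 m; N'_2 = 100·cos15.0° = 96.6; c'Δl = 16.96; W sinα = 25.9
Slice 3: Δl = 1.9/cos29.3° = 2.179 m; N'_3 = 109·cos29.3° = 95.1; c'Δl = 25.49; W sinα = 53.3
Slice 4: Δl = 1.8/cos48.2° = 2.701 m; N'_4 = 47·cos48.2° = 31.3; c'Δl = 31.60; W sinα = 35.0
Σc'Δl = 108.0 kN/m; ΣN' = 349.9 kN/m; ΣW sinα = 109.2 kN/m
Resisting = 108.0 + 349.9·tan32.2° = 108.0 + 220.3 = 328.3 kN/m
FS = 328.3 / 109.2 = 3.008

FS = 3.01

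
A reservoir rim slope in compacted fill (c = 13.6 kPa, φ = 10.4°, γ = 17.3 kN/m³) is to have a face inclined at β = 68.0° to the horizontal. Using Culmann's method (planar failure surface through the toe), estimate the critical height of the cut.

Culmann's analysis gives the critical failure plane at α_cr = (β + φ)/2 = (68.0 + 10.4)/2 = 39.2°, and the critical height
H_c = (4c/γ) · sinβ cosφ / [1 − cos(β − φ)]
    = (4·13.6/17.3) · sin68.0°·cos10.4° / [1 − cos(57.6°)]
    = 3.145 · 0.9272·0.9836 / [1 − 0.5358]
    = 3.145 · 0.9120 / 0.4642
    = 6.18 m

H_c = 6.18 m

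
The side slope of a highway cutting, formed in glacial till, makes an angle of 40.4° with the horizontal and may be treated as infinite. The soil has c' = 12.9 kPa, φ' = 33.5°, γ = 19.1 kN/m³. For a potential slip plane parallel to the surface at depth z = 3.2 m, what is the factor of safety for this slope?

FS = 1.21

For an infinite slope with a slip plane parallel to the surface (no pore pressure): FS = [c' + γz cos²β tanφ'] / [γz sinβ cosβ].
γz = 19.1·3.2 = 61.12 kN/m²
Numerator = 12.9 + 61.12·cos²40.4°·tan33.5° = 12.9 + 61.12·0.5799·0.6619 = 36.361 kPa
Denominator = 61.12·sin40.4°·cos40.4° = 61.12·0.6481·0.7615 = 30.167 kPa
FS = 36.361 / 30.167 = 1.205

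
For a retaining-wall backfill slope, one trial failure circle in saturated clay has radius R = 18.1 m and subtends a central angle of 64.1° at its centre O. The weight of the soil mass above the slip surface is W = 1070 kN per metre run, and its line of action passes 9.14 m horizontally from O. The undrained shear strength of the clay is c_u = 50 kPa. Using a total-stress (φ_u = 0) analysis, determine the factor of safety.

FS = 1.87

Taking moments about the centre O, the resisting moment is provided by the undrained shear strength acting along the arc:
Arc length L_a = R·θ = 18.1·(64.1°·π/180) = 18.1·1.1188 = 20.25 m
M_R = c_u·L_a·R = 50·20.25·18.1 = 18325.8 kN·m/m
M_D = W·d = 1070·9.14 = 9779.8 kN·m/m
FS = M_R / M_D = 18325.8 / 9779.8 = 1.874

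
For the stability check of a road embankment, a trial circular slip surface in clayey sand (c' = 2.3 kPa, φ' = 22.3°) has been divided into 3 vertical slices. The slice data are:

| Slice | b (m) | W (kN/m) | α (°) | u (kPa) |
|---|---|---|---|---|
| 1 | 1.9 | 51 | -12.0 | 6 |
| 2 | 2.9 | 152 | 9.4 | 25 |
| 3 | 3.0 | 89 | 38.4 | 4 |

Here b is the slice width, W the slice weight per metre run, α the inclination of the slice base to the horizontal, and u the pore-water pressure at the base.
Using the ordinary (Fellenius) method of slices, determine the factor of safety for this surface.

FS = 1.29

Ordinary method of slices: FS = Σ[c'·Δl_i + (W_i cosα_i − u_i·Δl_i)·tanφ'] / Σ W_i sinα_i, with Δl_i = b_i / cosα_i.
Slice 1: Δl = 1.9/cos(-12.0°) = 1.942 m; N'_1 = 51·cos(-12.0°) − 6·1.942 = 38.2; c'Δl = 4.47; W sinα = -10.6
Slice 2: Δl = 2.9/cos9.4° = 2.939 m; N'_2 = 152·cos9.4° − 25·2.939 = 76.5; c'Δl = 6.76; W sinα = 24.8
Slice 3: Δl = 3.0/cos38.4° = 3.828 m; N'_3 = 89·cos38.4° − 4·3.828 = 54.4; c'Δl = 8.80; W sinα = 55.3
Σc'Δl = 20.0 kN/m; ΣN' = 169.1 kN/m; ΣW sinα = 69.5 kN/m
Resisting = 20.0 + 169.1·tan22.3° = 20.0 + 69.4 = 89.4 kN/m
FS = 89.4 / 69.5 = 1.286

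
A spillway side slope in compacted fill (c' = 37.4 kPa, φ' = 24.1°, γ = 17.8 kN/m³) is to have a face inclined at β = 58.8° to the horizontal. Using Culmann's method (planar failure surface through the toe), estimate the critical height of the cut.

H_c = 36.90 m

Culmann's analysis gives the critical failure plane at α_cr = (β + φ')/2 = (58.8 + 24.1)/2 = 41.5°, and the critical height
H_c = (4c'/γ) · sinβ cosφ' / [1 − cos(β − φ')]
    = (4·37.4/17.8) · sin58.8°·cos24.1° / [1 − cos(34.7°)]
    = 8.404 · 0.8554·0.9128 / [1 − 0.8221]
    = 8.404 · 0.7808 / 0.1779
    = 36.90 m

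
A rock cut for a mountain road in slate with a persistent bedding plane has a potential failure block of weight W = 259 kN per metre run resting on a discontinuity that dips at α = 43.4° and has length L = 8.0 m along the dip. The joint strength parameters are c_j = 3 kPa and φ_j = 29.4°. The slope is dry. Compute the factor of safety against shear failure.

FS = 0.73

Resolving the block weight along and normal to the plane and applying the Mohr–Coulomb strength on the joint:
N' = W cosα = 259·cos43.4° = 188.2 kN/m
Driving force T = W sinα = 259·sin43.4° = 178.0 kN/m
Resisting force R = c_j·L + N'·tanφ_j = 3·8.0 + 188.2·tan29.4° = 24.0 + 106.0 = 130.0 kN/m
FS = R / T = 130.0 / 178.0 = 0.731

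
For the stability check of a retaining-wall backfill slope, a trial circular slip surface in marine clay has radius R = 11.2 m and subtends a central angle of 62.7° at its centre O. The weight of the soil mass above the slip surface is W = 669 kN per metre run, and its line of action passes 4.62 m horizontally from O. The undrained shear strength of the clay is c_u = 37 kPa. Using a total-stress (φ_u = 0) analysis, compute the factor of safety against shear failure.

Taking moments about the centre O, the resisting moment is provided by the undrained shear strength acting along the arc:
Arc length L_a = R·θ = 11.2·(62.7°·π/180) = 11.2·1.0943 = 12.26 m
M_R = c_u·L_a·R = 37·12.26·11.2 = 5079.1 kN·m/m
M_D = W·d = 669·4.62 = 3090.8 kN·m/m
FS = M_R / M_D = 5079.1 / 3090.8 = 1.643

FS = 1.64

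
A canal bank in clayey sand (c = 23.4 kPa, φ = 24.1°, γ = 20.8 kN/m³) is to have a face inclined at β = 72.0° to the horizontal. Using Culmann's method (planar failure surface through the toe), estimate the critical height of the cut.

H_c = 11.85 m

Culmann's analysis gives the critical failure plane at α_cr = (β + φ)/2 = (72.0 + 24.1)/2 = 48.0°, and the critical height
H_c = (4c/γ) · sinβ cosφ / [1 − cos(β − φ)]
    = (4·23.4/20.8) · sin72.0°·cos24.1° / [1 − cos(47.9°)]
    = 4.500 · 0.9511·0.9128 / [1 − 0.6704]
    = 4.500 · 0.8682 / 0.3296
    = 11.85 m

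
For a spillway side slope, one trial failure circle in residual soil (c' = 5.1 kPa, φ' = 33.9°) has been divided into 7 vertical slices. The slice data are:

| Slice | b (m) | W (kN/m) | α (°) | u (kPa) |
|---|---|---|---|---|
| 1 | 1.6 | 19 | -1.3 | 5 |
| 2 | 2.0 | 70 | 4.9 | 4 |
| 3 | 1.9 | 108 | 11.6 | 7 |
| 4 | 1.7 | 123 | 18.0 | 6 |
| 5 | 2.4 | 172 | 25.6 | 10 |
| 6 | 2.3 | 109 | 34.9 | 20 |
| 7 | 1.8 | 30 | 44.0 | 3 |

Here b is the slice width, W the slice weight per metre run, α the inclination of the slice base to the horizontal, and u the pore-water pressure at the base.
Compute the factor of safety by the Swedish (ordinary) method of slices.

Ordinary method of slices: FS = Σ[c'·Δl_i + (W_i cosα_i − u_i·Δl_i)·tanφ'] / Σ W_i sinα_i, with Δl_i = b_i / cosα_i.
Slice 1: Δl = 1.6/cos(-1.3°) = 1.600 m; N'_1 = 19·cos(-1.3°) − 5·1.600 = 11.0; c'Δl = 8.16; W sinα = -0.4
Slice 2: Δl = 2.0/cos4.9° = 2.007 m; N'_2 = 70·cos4.9° − 4·2.007 = 61.7; c'Δl = 10.24; W sinα = 6.0
Slice 3: Δl = 1.9/cos11.6° = 1.940 m; N'_3 = 108·cos11.6° − 7·1.940 = 92.2; c'Δl = 9.89; W sinα = 21.7
Slice 4: Δl = 1.7/cos18.0° = 1.787 m; N'_4 = 123·cos18.0° − 6·1.787 = 106.3; c'Δl = 9.12; W sinα = 38.0
Slice 5: Δl = 2.4/cos25.6° = 2.661 m; N'_5 = 172·cos25.6° − 10·2.661 = 128.5; c'Δl = 13.57; W sinα = 74.3
Slice 6: Δl = 2.3/cos34.9° = 2.804 m; N'_6 = 109·cos34.9° − 20·2.804 = 33.3; c'Δl = 14.30; W sinα = 62.4
Slice 7: Δl = 1.8/cos44.0° = 2.502 m; N'_7 = 30·cos44.0° − 3·2.502 = 14.1; c'Δl = 12.76; W sinα = 20.8
Σc'Δl = 78.0 kN/m; ΣN' = 447.1 kN/m; ΣW sinα = 222.8 kN/m
Resisting = 78.0 + 447.1·tan33.9° = 78.0 + 300.4 = 378.5 kN/m
FS = 378.5 / 222.8 = 1.699

FS = 1.70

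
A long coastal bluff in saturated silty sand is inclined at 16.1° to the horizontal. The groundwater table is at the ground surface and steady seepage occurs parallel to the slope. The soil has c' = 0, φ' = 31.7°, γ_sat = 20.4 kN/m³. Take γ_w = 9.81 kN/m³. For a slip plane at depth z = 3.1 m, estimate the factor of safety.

With seepage parallel to the slope and the water table at the surface, the effective normal stress on the slip plane uses the buoyant unit weight γ' = γ_sat − γ_w while the driving shear stress uses γ_sat:
FS = [c' + γ' z cos²β tanφ'] / [γ_sat z sinβ cosβ]
(For c' = 0 this reduces to FS = (γ'/γ_sat)·tanφ'/tanβ.)
γ' = 20.4 − 9.81 = 10.59 kN/m³
Numerator = 0.0 + 10.59·3.1·cos²16.1°·tan31.7° = 0.0 + 10.59·3.1·0.9231·0.6176 = 18.716 kPa
Denominator = 20.4·3.1·sin16.1°·cos16.1° = 20.4·3.1·0.2773·0.9608 = 16.850 kPa
FS = 18.716 / 16.850 = 1.111

FS = 1.11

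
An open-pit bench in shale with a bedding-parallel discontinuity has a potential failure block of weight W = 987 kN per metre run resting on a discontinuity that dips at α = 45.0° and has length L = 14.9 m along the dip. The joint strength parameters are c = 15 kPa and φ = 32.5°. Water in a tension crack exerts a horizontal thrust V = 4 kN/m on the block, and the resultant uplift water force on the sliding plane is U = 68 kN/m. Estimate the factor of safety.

Resolving the block weight along and normal to the plane and applying the Mohr–Coulomb strength on the joint:
N' = W cosα − U − V sinα = 987·cos45.0° − 68 − 4·sin45.0° = 627.1 kN/m
Driving force T = W sinα + V cosα = 987·sin45.0° + 4·cos45.0° = 700.7 kN/m
Resisting force R = c·L + N'·tanφ = 15·14.9 + 627.1·tan32.5° = 223.5 + 399.5 = 623.0 kN/m
FS = R / T = 623.0 / 700.7 = 0.889

FS = 0.89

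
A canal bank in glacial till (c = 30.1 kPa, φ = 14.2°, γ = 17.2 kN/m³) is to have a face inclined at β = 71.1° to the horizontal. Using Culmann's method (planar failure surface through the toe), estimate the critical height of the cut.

Culmann's analysis gives the critical failure plane at α_cr = (β + φ)/2 = (71.1 + 14.2)/2 = 42.6°, and the critical height
H_c = (4c/γ) · sinβ cosφ / [1 − cos(β − φ)]
    = (4·30.1/17.2) · sin71.1°·cos14.2° / [1 − cos(56.9°)]
    = 7.000 · 0.9461·0.9694 / [1 − 0.5461]
    = 7.000 · 0.9172 / 0.4539
    = 14.14 m

H_c = 14.14 m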